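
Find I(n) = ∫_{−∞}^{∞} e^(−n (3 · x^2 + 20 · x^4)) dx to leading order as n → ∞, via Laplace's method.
I(n) ~ sqrt(π/(3n))

φ(x) = 3 · x^2 + 20 · x^4 has its unique global minimum at x* = 0 (since φ'(x) = 6x + 80x^3 = 0 only at x = 0 for real x with both coefficients positive, and φ → ∞ as |x| → ∞). At x* = 0, φ(0) = 0 and φ''(0) = 6. Laplace's method then gives
  I(n) ~ sqrt(2π / (n · φ''(0))) · e^(−n φ(0)) = sqrt(2π / (6n)) = sqrt(π/(3n)).
The 20 · x^4 term contributes only at subleading order (an O(1/n) relative correction).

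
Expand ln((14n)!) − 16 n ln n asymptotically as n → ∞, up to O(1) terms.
ln((14n)!) − 16 n ln n = −2 n ln n + 14(ln 14 − 1) n + (1/2) ln(2π·14n) + O(1/n)

Stirling: ln((14n)!) = 14n ln(14n) − 14n + (1/2) ln(2π·14n) + O(1/n).
Expand 14n ln(14n) = 14n (ln n + ln 14) = 14n ln n + 14n ln 14.
Subtract 16n ln n: leading term is (14 − 16) n ln n = −2 n ln n. The next term is 14n ln 14 − 14n = 14(ln 14 − 1) n. Then the (1/2) ln(2π·14n) correction.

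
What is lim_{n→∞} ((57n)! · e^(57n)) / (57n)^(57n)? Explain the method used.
lim = ∞

Stirling: (57n)! ~ sqrt(2π·57n) · (57n/e)^(57n). Hence
  (57n)! · e^(57n) / (57n)^(57n) ~ sqrt(2π·57n) = sqrt(2π·57) · sqrt(n) → ∞.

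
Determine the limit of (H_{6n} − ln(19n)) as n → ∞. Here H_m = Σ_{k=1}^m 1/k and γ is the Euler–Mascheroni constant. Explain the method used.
lim = ln(6/19) + γ

By Euler-Maclaurin, H_m = ln m + γ + O(1/m). So
  H_{6n} − ln(19n) = ln(6n) + γ − ln(19n) + O(1/n)
                       = ln(6/19) + γ + O(1/n).
Hence the limit is ln(6/19) + γ.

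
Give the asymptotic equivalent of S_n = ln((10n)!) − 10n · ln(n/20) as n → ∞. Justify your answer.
S_n ~ 10n · (ln 200 − 1) + O(ln n)

Stirling: ln((10n)!) = 10n ln(10n) − 10n + O(ln n).
  S_n = 10n ln(10n) − 10n − 10n ln(n/20) + O(ln n)
      = 10n ln(10n) − 10n ln n + 10n ln 20 − 10n + O(ln n)
      = 10n ln 10 + 10n ln 20 − 10n + O(ln n)
      = 10n (ln 200 − 1) + O(ln n).
Numerically ln(200) − 1 ≈ 4.2983.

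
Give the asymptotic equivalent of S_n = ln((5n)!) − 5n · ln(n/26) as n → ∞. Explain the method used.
S_n ~ 5n · (ln 130 − 1) + O(ln n)

Stirling: ln((5n)!) = 5n ln(5n) − 5n + O(ln n).
  S_n = 5n ln(5n) − 5n − 5n ln(n/26) + O(ln n)
      = 5n ln(5n) − 5n ln n + 5n ln 26 − 5n + O(ln n)
      = 5n ln 5 + 5n ln 26 − 5n + O(ln n)
      = 5n (ln 130 − 1) + O(ln n).
Numerically ln(130) − 1 ≈ 3.8675.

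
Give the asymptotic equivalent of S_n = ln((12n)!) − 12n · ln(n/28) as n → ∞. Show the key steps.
S_n ~ 12n · (ln 336 − 1) + O(ln n)

Stirling: ln((12n)!) = 12n ln(12n) − 12n + O(ln n).
  S_n = 12n ln(12n) − 12n − 12n ln(n/28) + O(ln n)
      = 12n ln(12n) − 12n ln n + 12n ln 28 − 12n + O(ln n)
      = 12n ln 12 + 12n ln 28 − 12n + O(ln n)
      = 12n (ln 336 − 1) + O(ln n).
Numerically ln(336) − 1 ≈ 4.8171.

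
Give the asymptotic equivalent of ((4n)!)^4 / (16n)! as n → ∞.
((4n)!)^4/(16n)! ~ ((2π·4n)^(3/2) / 2) · 4^(−4·4n)  →  0

Write N = 4n. Stirling: N! ~ sqrt(2π N)(N/e)^N and (4N)! ~ sqrt(2π·4N)·(4N/e)^(4N).
  (N!)^4/(4N)! ~ (2π N)^(4/2) (N/e)^(4N) / [sqrt(2π·4N) (4N/e)^(4N)]
     = (2π N)^(4/2) / sqrt(2π·4N) · (N/(4N))^(4N)
     = (2π N)^((4−1)/2) / 2 · 4^(−4N).
Since 4^4 > 1, the factor 4^(−4N) decays exponentially, so the ratio → 0. Substituting N = 4n gives the stated form.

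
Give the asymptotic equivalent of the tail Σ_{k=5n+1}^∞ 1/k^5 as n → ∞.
Σ_{k>5n} 1/k^5 ~ 1/(4 · (5n)^4)

Compare to the integral: ∫_{5n}^∞ x^(−5) dx = [−x^(−4)/4]_{5n}^∞ = 1/((5−1)·(5n)^4). Euler-Maclaurin then gives
  Σ_{k>5n} 1/k^5 = ∫_{5n}^∞ dx/x^5 − 1/(2·(5n)^5) + O(1/(5n)^6).
(Equivalently this is ζ(5) − Σ_{k≤5n} 1/k^5.)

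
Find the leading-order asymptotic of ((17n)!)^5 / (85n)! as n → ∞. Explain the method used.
((17n)!)^5/(85n)! ~ ((2π·17n)^(4/2) / sqrt(5)) · 5^(−5·17n)  →  0

Write N = 17n. Stirling: N! ~ sqrt(2π N)(N/e)^N and (5N)! ~ sqrt(2π·5N)·(5N/e)^(5N).
  (N!)^5/(5N)! ~ (2π N)^(5/2) (N/e)^(5N) / [sqrt(2π·5N) (5N/e)^(5N)]
     = (2π N)^(5/2) / sqrt(2π·5N) · (N/(5N))^(5N)
     = (2π N)^((5−1)/2) / sqrt(5) · 5^(−5N).
Since 5^5 > 1, the factor 5^(−5N) decays exponentially, so the ratio → 0. Substituting N = 17n gives the stated form.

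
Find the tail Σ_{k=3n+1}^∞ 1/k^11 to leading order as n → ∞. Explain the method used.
Σ_{k>3n} 1/k^11 ~ 1/(10 · (3n)^10)

Compare to the integral: ∫_{3n}^∞ x^(−11) dx = [−x^(−10)/10]_{3n}^∞ = 1/((11−1)·(3n)^10). Euler-Maclaurin then gives
  Σ_{k>3n} 1/k^11 = ∫_{3n}^∞ dx/x^11 − 1/(2·(3n)^11) + O(1/(3n)^12).
(Equivalently this is ζ(11) − Σ_{k≤3n} 1/k^11.)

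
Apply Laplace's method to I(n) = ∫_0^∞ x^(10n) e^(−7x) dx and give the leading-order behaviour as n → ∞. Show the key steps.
I(n) ~ (sqrt(2π·10n) / 7) · (10n/(7e))^(10n)

Write the integrand as exp(10n ln x − 7x) and set f(x) = 10n ln x − 7x. Then f'(x) = 10n/x − 7 = 0 at x* = 10n/7, and f''(x*) = −10n/x*^2 = −7^2/(10n). Laplace's method (interior maximum) gives
  I(n) ~ e^(f(x*)) · sqrt(2π / |f''(x*)|)
        = exp(10n ln(10n/7) − 10n) · sqrt(2π · 10n / 7^2)
        = (10n/7)^(10n) e^(−10n) · sqrt(2π·10n) / 7
        = (sqrt(2π·10n) / 7) · (10n/(7e))^(10n).
This matches Γ(10n+1)/7^(10n+1) with Stirling applied to Γ.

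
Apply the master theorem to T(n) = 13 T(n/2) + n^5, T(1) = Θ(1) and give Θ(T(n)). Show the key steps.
T(n) = Θ(n^5)

log_2 13 ≈ 3.700. f(n) = n^5 dominates n^(log_2 13) since 5 > 3.700, and the regularity condition a·f(n/b) = 13·(n/2)^5 = (13/32)·n^5 ≤ c·f(n) holds with c = 13/32 ≈ 0.406 < 1. So this is Case 3: T(n) = Θ(f(n)) = Θ(n^5).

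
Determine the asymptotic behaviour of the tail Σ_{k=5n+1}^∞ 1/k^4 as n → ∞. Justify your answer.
Σ_{k>5n} 1/k^4 ~ 1/(3 · (5n)^3)

Compare to the integral: ∫_{5n}^∞ x^(−4) dx = [−x^(−3)/3]_{5n}^∞ = 1/((4−1)·(5n)^3). Euler-Maclaurin then gives
  Σ_{k>5n} 1/k^4 = ∫_{5n}^∞ dx/x^4 − 1/(2·(5n)^4) + O(1/(5n)^5).
(Equivalently this is ζ(4) − Σ_{k≤5n} 1/k^4.)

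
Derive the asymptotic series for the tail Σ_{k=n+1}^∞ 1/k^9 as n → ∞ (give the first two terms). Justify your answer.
Σ_{k>n} 1/k^9 = 1/(8 · n^8) − 1/(2 · n^9) + O(1/n^10)

Compare to the integral: ∫_{n}^∞ x^(−9) dx = [−x^(−8)/8]_{n}^∞ = 1/((9−1)·n^8). The Euler-Maclaurin correction adds −f(n)/2 = −1/(2·n^9). Euler-Maclaurin then gives
  Σ_{k>n} 1/k^9 = ∫_{n}^∞ dx/x^9 − 1/(2·n^9) + O(1/n^10).
(Equivalently this is ζ(9) − Σ_{k≤n} 1/k^9.)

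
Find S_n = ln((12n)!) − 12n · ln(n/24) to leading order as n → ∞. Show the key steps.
S_n ~ 12n · (ln 288 − 1) + O(ln n)

Stirling: ln((12n)!) = 12n ln(12n) − 12n + O(ln n).
  S_n = 12n ln(12n) − 12n − 12n ln(n/24) + O(ln n)
      = 12n ln(12n) − 12n ln n + 12n ln 24 − 12n + O(ln n)
      = 12n ln 12 + 12n ln 24 − 12n + O(ln n)
      = 12n (ln 288 − 1) + O(ln n).
Numerically ln(288) − 1 ≈ 4.6630.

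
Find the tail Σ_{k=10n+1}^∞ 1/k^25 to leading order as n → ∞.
Σ_{k>10n} 1/k^25 ~ 1/(24 · (10n)^24)

Compare to the integral: ∫_{10n}^∞ x^(−25) dx = [−x^(−24)/24]_{10n}^∞ = 1/((25−1)·(10n)^24). Euler-Maclaurin then gives
  Σ_{k>10n} 1/k^25 = ∫_{10n}^∞ dx/x^25 − 1/(2·(10n)^25) + O(1/(10n)^26).
(Equivalently this is ζ(25) − Σ_{k≤10n} 1/k^25.)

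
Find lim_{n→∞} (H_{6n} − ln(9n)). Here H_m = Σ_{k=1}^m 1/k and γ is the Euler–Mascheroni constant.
lim = ln(2/3) + γ

By Euler-Maclaurin, H_m = ln m + γ + O(1/m). So
  H_{6n} − ln(9n) = ln(6n) + γ − ln(9n) + O(1/n)
                       = ln(6/9) + γ + O(1/n).
Hence the limit is ln(6/9) + γ (= ln(2/3)).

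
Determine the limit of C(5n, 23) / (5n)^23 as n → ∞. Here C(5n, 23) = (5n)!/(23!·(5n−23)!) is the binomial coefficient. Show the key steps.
lim = 1/23! = 1/25852016738884976640000

With N = 5n → ∞: C(N, 23) / N^23 = [N(N−1)…(N−22)] / (23! · N^23) = (1/23!) · 1 · (1 − 1/(5n)) · … · (1 − 22/(5n)). Each factor → 1 as N → ∞, so the limit is 1/23! = 1/25852016738884976640000.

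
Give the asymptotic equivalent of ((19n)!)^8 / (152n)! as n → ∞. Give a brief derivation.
((19n)!)^8/(152n)! ~ ((2π·19n)^(7/2) / sqrt(8)) · 8^(−8·19n)  →  0

Write N = 19n. Stirling: N! ~ sqrt(2π N)(N/e)^N and (8N)! ~ sqrt(2π·8N)·(8N/e)^(8N).
  (N!)^8/(8N)! ~ (2π N)^(8/2) (N/e)^(8N) / [sqrt(2π·8N) (8N/e)^(8N)]
     = (2π N)^(8/2) / sqrt(2π·8N) · (N/(8N))^(8N)
     = (2π N)^((8−1)/2) / sqrt(8) · 8^(−8N).
Since 8^8 > 1, the factor 8^(−8N) decays exponentially, so the ratio → 0. Substituting N = 19n gives the stated form.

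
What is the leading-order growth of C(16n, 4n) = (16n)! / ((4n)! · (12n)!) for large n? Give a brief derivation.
C(16n, 4n) ~ (256/27)^(4n) · sqrt(2/(3π·4n))

Write N = 4n. Apply Stirling to each factorial:
  (4N)! ~ sqrt(2π·4N) · (4N/e)^(4N),
  N! ~ sqrt(2π N) · (N/e)^N,
  (3N)! ~ sqrt(2π·3N) · (3N/e)^(3N).
The exponential factors combine to (4N)^(4N) / (N^N · (3N)^(3N)) = 4^(4N)/3^(3N) = (4^4/3^3)^N = (256/27)^N.
The square-root prefactors combine to sqrt(2π·4N) / (sqrt(2π N)·sqrt(2π·3N)) = sqrt(4 / (2π·3·N)) = sqrt(2/(3π·4n)).
Substituting N = 4n: C(16n, 4n) ~ (256/27)^(4n) · sqrt(2/(3π·4n)).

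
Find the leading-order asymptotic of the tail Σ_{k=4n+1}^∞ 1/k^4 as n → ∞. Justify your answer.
Σ_{k>4n} 1/k^4 ~ 1/(3 · (4n)^3)

Compare to the integral: ∫_{4n}^∞ x^(−4) dx = [−x^(−3)/3]_{4n}^∞ = 1/((4−1)·(4n)^3). Euler-Maclaurin then gives
  Σ_{k>4n} 1/k^4 = ∫_{4n}^∞ dx/x^4 − 1/(2·(4n)^4) + O(1/(4n)^5).
(Equivalently this is ζ(4) − Σ_{k≤4n} 1/k^4.)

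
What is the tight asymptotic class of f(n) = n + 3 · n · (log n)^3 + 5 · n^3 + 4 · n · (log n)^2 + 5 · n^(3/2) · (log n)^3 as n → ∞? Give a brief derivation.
f(n) ∈ Θ(n^3)

Compare the terms by growth order. For large n, n^a · (log n)^b dominates n^a' · (log n)^b' iff a > a', or (a = a' and b > b'). Ranking the 5 terms shows the dominant one is 5 · n^3. Hence f(n) ∈ Θ(n^3).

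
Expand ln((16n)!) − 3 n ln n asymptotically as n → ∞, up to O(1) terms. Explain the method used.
ln((16n)!) − 3 n ln n = 13 n ln n + 16(ln 16 − 1) n + (1/2) ln(2π·16n) + O(1/n)

Stirling: ln((16n)!) = 16n ln(16n) − 16n + (1/2) ln(2π·16n) + O(1/n).
Expand 16n ln(16n) = 16n (ln n + ln 16) = 16n ln n + 16n ln 16.
Subtract 3n ln n: leading term is (16 − 3) n ln n = 13 n ln n. The next term is 16n ln 16 − 16n = 16(ln 16 − 1) n. Then the (1/2) ln(2π·16n) correction.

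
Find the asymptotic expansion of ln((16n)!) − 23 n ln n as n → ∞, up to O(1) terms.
ln((16n)!) − 23 n ln n = −7 n ln n + 16(ln 16 − 1) n + (1/2) ln(2π·16n) + O(1/n)

Stirling: ln((16n)!) = 16n ln(16n) − 16n + (1/2) ln(2π·16n) + O(1/n).
Expand 16n ln(16n) = 16n (ln n + ln 16) = 16n ln n + 16n ln 16.
Subtract 23n ln n: leading term is (16 − 23) n ln n = −7 n ln n. The next term is 16n ln 16 − 16n = 16(ln 16 − 1) n. Then the (1/2) ln(2π·16n) correction.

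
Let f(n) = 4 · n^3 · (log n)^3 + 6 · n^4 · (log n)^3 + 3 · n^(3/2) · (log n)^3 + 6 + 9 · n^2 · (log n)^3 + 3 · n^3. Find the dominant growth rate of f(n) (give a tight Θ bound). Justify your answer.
f(n) ∈ Θ(n^4 · (log n)^3)

Compare the terms by growth order. For large n, n^a · (log n)^b dominates n^a' · (log n)^b' iff a > a', or (a = a' and b > b'). Ranking the 6 terms shows the dominant one is 6 · n^4 · (log n)^3. Hence f(n) ∈ Θ(n^4 · (log n)^3).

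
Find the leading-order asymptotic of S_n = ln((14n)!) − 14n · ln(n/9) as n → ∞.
S_n ~ 14n · (ln 126 − 1) + O(ln n)

Stirling: ln((14n)!) = 14n ln(14n) − 14n + O(ln n).
  S_n = 14n ln(14n) − 14n − 14n ln(n/9) + O(ln n)
      = 14n ln(14n) − 14n ln n + 14n ln 9 − 14n + O(ln n)
      = 14n ln 14 + 14n ln 9 − 14n + O(ln n)
      = 14n (ln 126 − 1) + O(ln n).
Numerically ln(126) − 1 ≈ 3.8363.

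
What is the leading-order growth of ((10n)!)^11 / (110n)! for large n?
((10n)!)^11/(110n)! ~ ((2π·10n)^(10/2) / sqrt(11)) · 11^(−11·10n)  →  0

Write N = 10n. Stirling: N! ~ sqrt(2π N)(N/e)^N and (11N)! ~ sqrt(2π·11N)·(11N/e)^(11N).
  (N!)^11/(11N)! ~ (2π N)^(11/2) (N/e)^(11N) / [sqrt(2π·11N) (11N/e)^(11N)]
     = (2π N)^(11/2) / sqrt(2π·11N) · (N/(11N))^(11N)
     = (2π N)^((11−1)/2) / sqrt(11) · 11^(−11N).
Since 11^11 > 1, the factor 11^(−11N) decays exponentially, so the ratio → 0. Substituting N = 10n gives the stated form.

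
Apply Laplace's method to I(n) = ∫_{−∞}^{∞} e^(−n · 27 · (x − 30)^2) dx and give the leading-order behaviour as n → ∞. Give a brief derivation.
I(n) = sqrt(π/(27n))

Here φ(x) = 27 · (x − 30)^2 has its unique minimum at x* = 30 with φ(x*) = 0 and φ''(x*) = 54. Laplace's method gives
  I(n) ~ e^(−n φ(x*)) · sqrt(2π / (n · φ''(x*))) = sqrt(2π / (54n)) = sqrt(π/(27n)).
This is exact: substituting u = (x − 30)·sqrt(27n) gives I(n) = (1/sqrt(27n)) ∫_{−∞}^{∞} e^(−u^2) du = sqrt(π/(27n)).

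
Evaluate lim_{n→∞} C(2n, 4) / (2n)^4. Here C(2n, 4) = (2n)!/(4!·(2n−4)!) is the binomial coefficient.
lim = 1/4! = 1/24

With N = 2n → ∞: C(N, 4) / N^4 = [N(N−1)…(N−3)] / (4! · N^4) = (1/4!) · 1 · (1 − 1/(2n)) · (1 − 2/(2n)) · (1 − 3/(2n)). Each factor → 1 as N → ∞, so the limit is 1/4! = 1/24.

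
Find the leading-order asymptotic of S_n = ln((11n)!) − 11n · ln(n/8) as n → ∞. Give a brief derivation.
S_n ~ 11n · (ln 88 − 1) + O(ln n)

Stirling: ln((11n)!) = 11n ln(11n) − 11n + O(ln n).
  S_n = 11n ln(11n) − 11n − 11n ln(n/8) + O(ln n)
      = 11n ln(11n) − 11n ln n + 11n ln 8 − 11n + O(ln n)
      = 11n ln 11 + 11n ln 8 − 11n + O(ln n)
      = 11n (ln 88 − 1) + O(ln n).
Numerically ln(88) − 1 ≈ 3.4773.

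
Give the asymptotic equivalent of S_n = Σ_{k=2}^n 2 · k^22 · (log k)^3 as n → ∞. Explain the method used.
S_n ~ 2 · n^23 · (log n)^3 / 23

By integral comparison, S_n = ∫_1^n 2 · x^22 · (log x)^3 dx + O(n^22 · (log n)^3). For the integral, the leading term of ∫_1^n x^22 (log x)^3 dx is n^23/23 · (log n)^3 (by repeated integration by parts; each step lowers the log-exponent and produces a relatively O(1/log n) correction). Hence S_n ~ 2 · n^23 · (log n)^3 / 23.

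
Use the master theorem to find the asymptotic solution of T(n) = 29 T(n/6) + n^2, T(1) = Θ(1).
T(n) = Θ(n^2)

log_6 29 ≈ 1.879. f(n) = n^2 dominates n^(log_6 29) since 2 > 1.879, and the regularity condition a·f(n/b) = 29·(n/6)^2 = (29/36)·n^2 ≤ c·f(n) holds with c = 29/36 ≈ 0.806 < 1. So this is Case 3: T(n) = Θ(f(n)) = Θ(n^2).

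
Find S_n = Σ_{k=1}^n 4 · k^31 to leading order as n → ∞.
S_n ~ n^32 / 8

By integral comparison (Euler-Maclaurin), Σ_{k=1}^n 4 · k^31 = 4 · ∫_0^n x^31 dx + O(n^31) = 4 · n^32/32 = n^32 / 8 + O(n^31). (Equivalently, Faulhaber's formula gives the same leading term.)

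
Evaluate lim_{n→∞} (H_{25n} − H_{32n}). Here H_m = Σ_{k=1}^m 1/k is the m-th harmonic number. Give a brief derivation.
lim = ln(25/32)

Euler-Maclaurin gives H_m = ln m + γ + 1/(2m) + O(1/m^2). The γ and O(1/m) terms cancel in the difference:
  H_{25n} − H_{32n} = ln(25n) − ln(32n) + O(1/n) = ln(25/32) + O(1/n).
Hence the limit is ln(25/32).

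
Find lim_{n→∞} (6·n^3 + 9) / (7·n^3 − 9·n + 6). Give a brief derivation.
lim = 6/7

For large n the leading n^3 terms dominate both numerator and denominator. Dividing top and bottom by n^3, every other term tends to 0, leaving 6/7.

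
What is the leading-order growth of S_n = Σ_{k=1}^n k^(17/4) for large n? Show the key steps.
S_n ~ (4/21) · n^(21/4)

Integral comparison: Σ_{k=1}^n k^(17/4) = ∫_0^n x^(17/4) dx + O(n^(17/4)). The integral is n^(1 + 17/4) / (1 + 17/4) = n^((17+4)/4) / ((17+4)/4) = (4/21) · n^(21/4).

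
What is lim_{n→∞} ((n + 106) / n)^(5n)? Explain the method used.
lim = e^530

Rewrite as (1 + 106/n)^(5n). By the standard limit (1 + x/n)^n → e^x, we have (1 + 106/n)^n → e^106, and raising to the 5th power gives e^530.
More precisely, ln[(1 + 106/n)^(5n)] = 5n · ln(1 + 106/n) = 5n · (106/n + O(1/n^2)) = 530 + O(1/n) → 530.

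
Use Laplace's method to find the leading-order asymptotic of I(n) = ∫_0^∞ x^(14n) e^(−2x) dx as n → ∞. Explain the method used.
I(n) ~ (sqrt(2π·14n) / 2) · (14n/(2e))^(14n)

Write the integrand as exp(14n ln x − 2x) and set f(x) = 14n ln x − 2x. Then f'(x) = 14n/x − 2 = 0 at x* = 14n/2, and f''(x*) = −14n/x*^2 = −2^2/(14n). Laplace's method (interior maximum) gives
  I(n) ~ e^(f(x*)) · sqrt(2π / |f''(x*)|)
        = exp(14n ln(14n/2) − 14n) · sqrt(2π · 14n / 2^2)
        = (14n/2)^(14n) e^(−14n) · sqrt(2π·14n) / 2
        = (sqrt(2π·14n) / 2) · (14n/(2e))^(14n).
This matches Γ(14n+1)/2^(14n+1) with Stirling applied to Γ.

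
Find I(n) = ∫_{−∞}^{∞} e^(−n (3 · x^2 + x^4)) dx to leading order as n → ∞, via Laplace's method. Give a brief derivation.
I(n) ~ sqrt(π/(3n))

φ(x) = 3 · x^2 + x^4 has its unique global minimum at x* = 0 (since φ'(x) = 6x + 4x^3 = 0 only at x = 0 for real x with both coefficients positive, and φ → ∞ as |x| → ∞). At x* = 0, φ(0) = 0 and φ''(0) = 6. Laplace's method then gives
  I(n) ~ sqrt(2π / (n · φ''(0))) · e^(−n φ(0)) = sqrt(2π / (6n)) = sqrt(π/(3n)).
The x^4 term contributes only at subleading order (an O(1/n) relative correction).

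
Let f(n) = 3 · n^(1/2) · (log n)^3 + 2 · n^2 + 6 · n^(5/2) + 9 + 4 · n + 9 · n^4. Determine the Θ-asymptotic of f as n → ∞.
f(n) ∈ Θ(n^4)

Compare the terms by growth order. For large n, n^a · (log n)^b dominates n^a' · (log n)^b' iff a > a', or (a = a' and b > b'). Ranking the 6 terms shows the dominant one is 9 · n^4. Hence f(n) ∈ Θ(n^4).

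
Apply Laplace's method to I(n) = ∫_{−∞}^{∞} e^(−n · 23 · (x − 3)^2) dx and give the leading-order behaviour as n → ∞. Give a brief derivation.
I(n) = sqrt(π/(23n))

Here φ(x) = 23 · (x − 3)^2 has its unique minimum at x* = 3 with φ(x*) = 0 and φ''(x*) = 46. Laplace's method gives
  I(n) ~ e^(−n φ(x*)) · sqrt(2π / (n · φ''(x*))) = sqrt(2π / (46n)) = sqrt(π/(23n)).
This is exact: substituting u = (x − 3)·sqrt(23n) gives I(n) = (1/sqrt(23n)) ∫_{−∞}^{∞} e^(−u^2) du = sqrt(π/(23n)).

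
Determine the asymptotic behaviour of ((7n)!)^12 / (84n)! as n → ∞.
((7n)!)^12/(84n)! ~ ((2π·7n)^(11/2) / sqrt(12)) · 12^(−12·7n)  →  0

Write N = 7n. Stirling: N! ~ sqrt(2π N)(N/e)^N and (12N)! ~ sqrt(2π·12N)·(12N/e)^(12N).
  (N!)^12/(12N)! ~ (2π N)^(12/2) (N/e)^(12N) / [sqrt(2π·12N) (12N/e)^(12N)]
     = (2π N)^(12/2) / sqrt(2π·12N) · (N/(12N))^(12N)
     = (2π N)^((12−1)/2) / sqrt(12) · 12^(−12N).
Since 12^12 > 1, the factor 12^(−12N) decays exponentially, so the ratio → 0. Substituting N = 7n gives the stated form.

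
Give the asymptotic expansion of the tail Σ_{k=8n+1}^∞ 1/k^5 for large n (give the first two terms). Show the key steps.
Σ_{k>8n} 1/k^5 = 1/(4 · (8n)^4) − 1/(2 · (8n)^5) + O(1/(8n)^6)

Compare to the integral: ∫_{8n}^∞ x^(−5) dx = [−x^(−4)/4]_{8n}^∞ = 1/((5−1)·(8n)^4). The Euler-Maclaurin correction adds −f(8n)/2 = −1/(2·(8n)^5). Euler-Maclaurin then gives
  Σ_{k>8n} 1/k^5 = ∫_{8n}^∞ dx/x^5 − 1/(2·(8n)^5) + O(1/(8n)^6).
(Equivalently this is ζ(5) − Σ_{k≤8n} 1/k^5.)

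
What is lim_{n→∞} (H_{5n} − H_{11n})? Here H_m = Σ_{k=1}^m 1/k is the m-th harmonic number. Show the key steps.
lim = ln(5/11)

Euler-Maclaurin gives H_m = ln m + γ + 1/(2m) + O(1/m^2). The γ and O(1/m) terms cancel in the difference:
  H_{5n} − H_{11n} = ln(5n) − ln(11n) + O(1/n) = ln(5/11) + O(1/n).
Hence the limit is ln(5/11).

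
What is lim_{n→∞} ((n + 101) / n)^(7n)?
lim = e^707

Rewrite as (1 + 101/n)^(7n). By the standard limit (1 + x/n)^n → e^x, we have (1 + 101/n)^n → e^101, and raising to the 7th power gives e^707.
More precisely, ln[(1 + 101/n)^(7n)] = 7n · ln(1 + 101/n) = 7n · (101/n + O(1/n^2)) = 707 + O(1/n) → 707.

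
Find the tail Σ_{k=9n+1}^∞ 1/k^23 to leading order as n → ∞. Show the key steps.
Σ_{k>9n} 1/k^23 ~ 1/(22 · (9n)^22)

Compare to the integral: ∫_{9n}^∞ x^(−23) dx = [−x^(−22)/22]_{9n}^∞ = 1/((23−1)·(9n)^22). Euler-Maclaurin then gives
  Σ_{k>9n} 1/k^23 = ∫_{9n}^∞ dx/x^23 − 1/(2·(9n)^23) + O(1/(9n)^24).
(Equivalently this is ζ(23) − Σ_{k≤9n} 1/k^23.)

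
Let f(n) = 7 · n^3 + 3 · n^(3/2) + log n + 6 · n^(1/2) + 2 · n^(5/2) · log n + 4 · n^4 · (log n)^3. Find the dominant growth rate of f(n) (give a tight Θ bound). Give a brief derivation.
f(n) ∈ Θ(n^4 · (log n)^3)

Compare the terms by growth order. For large n, n^a · (log n)^b dominates n^a' · (log n)^b' iff a > a', or (a = a' and b > b'). Ranking the 6 terms shows the dominant one is 4 · n^4 · (log n)^3. Hence f(n) ∈ Θ(n^4 · (log n)^3).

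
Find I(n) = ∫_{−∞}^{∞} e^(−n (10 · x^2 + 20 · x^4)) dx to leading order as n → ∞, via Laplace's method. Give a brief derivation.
I(n) ~ sqrt(π/(10n))

φ(x) = 10 · x^2 + 20 · x^4 has its unique global minimum at x* = 0 (since φ'(x) = 20x + 80x^3 = 0 only at x = 0 for real x with both coefficients positive, and φ → ∞ as |x| → ∞). At x* = 0, φ(0) = 0 and φ''(0) = 20. Laplace's method then gives
  I(n) ~ sqrt(2π / (n · φ''(0))) · e^(−n φ(0)) = sqrt(2π / (20n)) = sqrt(π/(10n)).
The 20 · x^4 term contributes only at subleading order (an O(1/n) relative correction).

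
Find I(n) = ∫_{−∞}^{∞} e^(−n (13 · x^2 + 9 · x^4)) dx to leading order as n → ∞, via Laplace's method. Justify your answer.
I(n) ~ sqrt(π/(13n))

φ(x) = 13 · x^2 + 9 · x^4 has its unique global minimum at x* = 0 (since φ'(x) = 26x + 36x^3 = 0 only at x = 0 for real x with both coefficients positive, and φ → ∞ as |x| → ∞). At x* = 0, φ(0) = 0 and φ''(0) = 26. Laplace's method then gives
  I(n) ~ sqrt(2π / (n · φ''(0))) · e^(−n φ(0)) = sqrt(2π / (26n)) = sqrt(π/(13n)).
The 9 · x^4 term contributes only at subleading order (an O(1/n) relative correction).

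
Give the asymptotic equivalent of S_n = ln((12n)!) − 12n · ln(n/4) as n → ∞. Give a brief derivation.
S_n ~ 12n · (ln 48 − 1) + O(ln n)

Stirling: ln((12n)!) = 12n ln(12n) − 12n + O(ln n).
  S_n = 12n ln(12n) − 12n − 12n ln(n/4) + O(ln n)
      = 12n ln(12n) − 12n ln n + 12n ln 4 − 12n + O(ln n)
      = 12n ln 12 + 12n ln 4 − 12n + O(ln n)
      = 12n (ln 48 − 1) + O(ln n).
Numerically ln(48) − 1 ≈ 2.8712.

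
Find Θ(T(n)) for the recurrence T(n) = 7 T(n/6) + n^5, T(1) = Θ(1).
T(n) = Θ(n^5)

log_6 7 ≈ 1.086. f(n) = n^5 dominates n^(log_6 7) since 5 > 1.086, and the regularity condition a·f(n/b) = 7·(n/6)^5 = (7/7776)·n^5 ≤ c·f(n) holds with c = 7/7776 ≈ 0.0009 < 1. So this is Case 3: T(n) = Θ(f(n)) = Θ(n^5).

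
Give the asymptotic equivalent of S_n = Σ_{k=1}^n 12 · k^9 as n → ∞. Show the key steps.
S_n ~ 6 · n^10 / 5

By integral comparison (Euler-Maclaurin), Σ_{k=1}^n 12 · k^9 = 12 · ∫_0^n x^9 dx + O(n^9) = 12 · n^10/10 = 6 · n^10 / 5 + O(n^9). (Equivalently, Faulhaber's formula gives the same leading term.)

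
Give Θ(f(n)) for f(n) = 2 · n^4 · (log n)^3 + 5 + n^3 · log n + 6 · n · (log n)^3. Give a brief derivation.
f(n) ∈ Θ(n^4 · (log n)^3)

Compare the terms by growth order. For large n, n^a · (log n)^b dominates n^a' · (log n)^b' iff a > a', or (a = a' and b > b'). Ranking the 4 terms shows the dominant one is 2 · n^4 · (log n)^3. Hence f(n) ∈ Θ(n^4 · (log n)^3).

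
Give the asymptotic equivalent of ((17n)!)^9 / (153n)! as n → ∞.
((17n)!)^9/(153n)! ~ ((2π·17n)^(8/2) / 3) · 9^(−9·17n)  →  0

Write N = 17n. Stirling: N! ~ sqrt(2π N)(N/e)^N and (9N)! ~ sqrt(2π·9N)·(9N/e)^(9N).
  (N!)^9/(9N)! ~ (2π N)^(9/2) (N/e)^(9N) / [sqrt(2π·9N) (9N/e)^(9N)]
     = (2π N)^(9/2) / sqrt(2π·9N) · (N/(9N))^(9N)
     = (2π N)^((9−1)/2) / 3 · 9^(−9N).
Since 9^9 > 1, the factor 9^(−9N) decays exponentially, so the ratio → 0. Substituting N = 17n gives the stated form.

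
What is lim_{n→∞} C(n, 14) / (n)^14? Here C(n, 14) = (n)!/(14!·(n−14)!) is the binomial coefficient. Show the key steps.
lim = 1/14! = 1/87178291200

With N = n → ∞: C(N, 14) / N^14 = [N(N−1)…(N−13)] / (14! · N^14) = (1/14!) · 1 · (1 − 1/n) · … · (1 − 13/n). Each factor → 1 as N → ∞, so the limit is 1/14! = 1/87178291200.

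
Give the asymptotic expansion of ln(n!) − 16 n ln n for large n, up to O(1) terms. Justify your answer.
ln(n!) − 16 n ln n = −15 n ln n − n + (1/2) ln(2π n) + O(1/n)

Stirling: ln((n)!) = n ln(n) − n + (1/2) ln(2π·n) + O(1/n).
Here n ln(n) = n ln n.
Subtract 16n ln n: leading term is (1 − 16) n ln n = −15 n ln n. The next term is −n. Then the (1/2) ln(2π·n) correction.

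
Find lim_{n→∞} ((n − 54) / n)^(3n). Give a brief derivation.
lim = e^(−162)

Rewrite as (1 − 54/n)^(3n). By the standard limit (1 + x/n)^n → e^x, we have (1 − 54/n)^n → e^(−54), and raising to the 3rd power gives e^(−162).
More precisely, ln[(1 − 54/n)^(3n)] = 3n · ln(1 − 54/n) = 3n · (-54/n + O(1/n^2)) = -162 + O(1/n) → -162.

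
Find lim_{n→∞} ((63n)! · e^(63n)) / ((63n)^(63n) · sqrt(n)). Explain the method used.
lim = sqrt(2π·63)

Stirling: (63n)! ~ sqrt(2π·63n) · (63n/e)^(63n). Hence
  (63n)! · e^(63n) / (63n)^(63n) ~ sqrt(2π·63n).
Dividing by sqrt(n): sqrt(2π·63n) / sqrt(n) = sqrt(2π·63) · n^((1−1)/2), so the limit is sqrt(2π·63).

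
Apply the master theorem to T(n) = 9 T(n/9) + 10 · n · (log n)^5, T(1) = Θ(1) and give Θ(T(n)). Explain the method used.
T(n) = Θ(n · (log n)^6)

Here log_9 9 = 1 and f(n) = 10 · n · (log n)^5 = Θ(n^(log_9 9) · (log n)^5). This is the extended Case 2 of the master theorem (f matches the critical exponent up to log factors), giving T(n) = Θ(n^(log_9 9) · (log n)^(5+1)) = Θ(n · (log n)^6).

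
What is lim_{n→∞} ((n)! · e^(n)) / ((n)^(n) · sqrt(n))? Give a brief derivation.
lim = sqrt(2π)

Stirling: (n)! ~ sqrt(2π·n) · (n/e)^(n). Hence
  (n)! · e^(n) / (n)^(n) ~ sqrt(2π·n).
Dividing by sqrt(n): sqrt(2π·n) / sqrt(n) = sqrt(2π) · n^((1−1)/2), so the limit is sqrt(2π).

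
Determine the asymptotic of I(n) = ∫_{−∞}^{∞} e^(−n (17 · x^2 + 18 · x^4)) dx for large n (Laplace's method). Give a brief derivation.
I(n) ~ sqrt(π/(17n))

φ(x) = 17 · x^2 + 18 · x^4 has its unique global minimum at x* = 0 (since φ'(x) = 34x + 72x^3 = 0 only at x = 0 for real x with both coefficients positive, and φ → ∞ as |x| → ∞). At x* = 0, φ(0) = 0 and φ''(0) = 34. Laplace's method then gives
  I(n) ~ sqrt(2π / (n · φ''(0))) · e^(−n φ(0)) = sqrt(2π / (34n)) = sqrt(π/(17n)).
The 18 · x^4 term contributes only at subleading order (an O(1/n) relative correction).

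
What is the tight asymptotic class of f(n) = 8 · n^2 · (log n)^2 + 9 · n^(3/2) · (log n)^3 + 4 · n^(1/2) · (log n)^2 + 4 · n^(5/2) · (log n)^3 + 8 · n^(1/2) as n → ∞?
f(n) ∈ Θ(n^(5/2) · (log n)^3)

Compare the terms by growth order. For large n, n^a · (log n)^b dominates n^a' · (log n)^b' iff a > a', or (a = a' and b > b'). Ranking the 5 terms shows the dominant one is 4 · n^(5/2) · (log n)^3. Hence f(n) ∈ Θ(n^(5/2) · (log n)^3).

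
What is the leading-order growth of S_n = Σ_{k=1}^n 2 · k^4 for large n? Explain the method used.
S_n ~ 2 · n^5 / 5

By integral comparison (Euler-Maclaurin), Σ_{k=1}^n 2 · k^4 = 2 · ∫_0^n x^4 dx + O(n^4) = 2 · n^5/5 + O(n^4). (Equivalently, Faulhaber's formula gives the same leading term.)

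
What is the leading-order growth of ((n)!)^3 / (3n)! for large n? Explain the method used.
((n)!)^3/(3n)! ~ ((2π·n)^(2/2) / sqrt(3)) · 3^(−3·n)  →  0

Write N = n. Stirling: N! ~ sqrt(2π N)(N/e)^N and (3N)! ~ sqrt(2π·3N)·(3N/e)^(3N).
  (N!)^3/(3N)! ~ (2π N)^(3/2) (N/e)^(3N) / [sqrt(2π·3N) (3N/e)^(3N)]
     = (2π N)^(3/2) / sqrt(2π·3N) · (N/(3N))^(3N)
     = (2π N)^((3−1)/2) / sqrt(3) · 3^(−3N).
Since 3^3 > 1, the factor 3^(−3N) decays exponentially, so the ratio → 0. Substituting N = n gives the stated form.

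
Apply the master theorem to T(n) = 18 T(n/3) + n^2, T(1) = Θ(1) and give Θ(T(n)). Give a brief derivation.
T(n) = Θ(n^(log_3 18))

Master theorem: compare f(n) = n^2 to n^(log_3 18) where log_3 18 ≈ 2.631. Since 2 < log_3 18, we have f(n) = O(n^(log_3 18 − ε)) for some ε > 0 — Case 1. Hence T(n) = Θ(n^(log_3 18)).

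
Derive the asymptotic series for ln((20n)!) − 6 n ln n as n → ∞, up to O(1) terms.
ln((20n)!) − 6 n ln n = 14 n ln n + 20(ln 20 − 1) n + (1/2) ln(2π·20n) + O(1/n)

Stirling: ln((20n)!) = 20n ln(20n) − 20n + (1/2) ln(2π·20n) + O(1/n).
Expand 20n ln(20n) = 20n (ln n + ln 20) = 20n ln n + 20n ln 20.
Subtract 6n ln n: leading term is (20 − 6) n ln n = 14 n ln n. The next term is 20n ln 20 − 20n = 20(ln 20 − 1) n. Then the (1/2) ln(2π·20n) correction.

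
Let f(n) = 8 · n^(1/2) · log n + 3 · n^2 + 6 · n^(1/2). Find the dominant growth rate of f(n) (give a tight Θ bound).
f(n) ∈ Θ(n^2)

Compare the terms by growth order. For large n, n^a · (log n)^b dominates n^a' · (log n)^b' iff a > a', or (a = a' and b > b'). Ranking the 3 terms shows the dominant one is 3 · n^2. Hence f(n) ∈ Θ(n^2).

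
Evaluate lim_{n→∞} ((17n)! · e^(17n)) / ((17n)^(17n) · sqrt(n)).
lim = sqrt(2π·17)

Stirling: (17n)! ~ sqrt(2π·17n) · (17n/e)^(17n). Hence
  (17n)! · e^(17n) / (17n)^(17n) ~ sqrt(2π·17n).
Dividing by sqrt(n): sqrt(2π·17n) / sqrt(n) = sqrt(2π·17) · n^((1−1)/2), so the limit is sqrt(2π·17).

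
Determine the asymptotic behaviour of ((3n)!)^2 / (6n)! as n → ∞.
((3n)!)^2/(6n)! ~ ((2π·3n)^(1/2) / sqrt(2)) · 2^(−2·3n)  →  0

Write N = 3n. Stirling: N! ~ sqrt(2π N)(N/e)^N and (2N)! ~ sqrt(2π·2N)·(2N/e)^(2N).
  (N!)^2/(2N)! ~ (2π N)^(2/2) (N/e)^(2N) / [sqrt(2π·2N) (2N/e)^(2N)]
     = (2π N)^(2/2) / sqrt(2π·2N) · (N/(2N))^(2N)
     = (2π N)^((2−1)/2) / sqrt(2) · 2^(−2N).
Since 2^2 > 1, the factor 2^(−2N) decays exponentially, so the ratio → 0. Substituting N = 3n gives the stated form.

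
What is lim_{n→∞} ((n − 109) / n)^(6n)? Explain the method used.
lim = e^(−654)

Rewrite as (1 − 109/n)^(6n). By the standard limit (1 + x/n)^n → e^x, we have (1 − 109/n)^n → e^(−109), and raising to the 6th power gives e^(−654).
More precisely, ln[(1 − 109/n)^(6n)] = 6n · ln(1 − 109/n) = 6n · (-109/n + O(1/n^2)) = -654 + O(1/n) → -654.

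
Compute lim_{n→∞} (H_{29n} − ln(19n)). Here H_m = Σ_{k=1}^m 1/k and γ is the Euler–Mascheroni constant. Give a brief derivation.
lim = ln(29/19) + γ

By Euler-Maclaurin, H_m = ln m + γ + O(1/m). So
  H_{29n} − ln(19n) = ln(29n) + γ − ln(19n) + O(1/n)
                       = ln(29/19) + γ + O(1/n).
Hence the limit is ln(29/19) + γ.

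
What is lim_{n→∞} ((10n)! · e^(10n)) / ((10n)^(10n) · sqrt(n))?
lim = sqrt(2π·10)

Stirling: (10n)! ~ sqrt(2π·10n) · (10n/e)^(10n). Hence
  (10n)! · e^(10n) / (10n)^(10n) ~ sqrt(2π·10n).
Dividing by sqrt(n): sqrt(2π·10n) / sqrt(n) = sqrt(2π·10) · n^((1−1)/2), so the limit is sqrt(2π·10).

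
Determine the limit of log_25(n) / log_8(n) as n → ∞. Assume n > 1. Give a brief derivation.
lim = ln(8) / ln(25) = log_25(8)

Change of base: log_25(n) = ln n / ln 25 and log_8(n) = ln n / ln 8. The ratio is (ln n / ln 25) · (ln 8 / ln n) = ln 8 / ln 25, a constant independent of n. So the limit is ln 8 / ln 25 = log_25(8).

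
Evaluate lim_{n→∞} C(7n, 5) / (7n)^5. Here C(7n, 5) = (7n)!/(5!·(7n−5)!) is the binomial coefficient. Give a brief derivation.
lim = 1/5! = 1/120

With N = 7n → ∞: C(N, 5) / N^5 = [N(N−1)…(N−4)] / (5! · N^5) = (1/5!) · 1 · (1 − 1/(7n)) · (1 − 2/(7n)) · (1 − 3/(7n)) · (1 − 4/(7n)). Each factor → 1 as N → ∞, so the limit is 1/5! = 1/120.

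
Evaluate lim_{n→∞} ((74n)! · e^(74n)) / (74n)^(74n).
lim = ∞

Stirling: (74n)! ~ sqrt(2π·74n) · (74n/e)^(74n). Hence
  (74n)! · e^(74n) / (74n)^(74n) ~ sqrt(2π·74n) = sqrt(2π·74) · sqrt(n) → ∞.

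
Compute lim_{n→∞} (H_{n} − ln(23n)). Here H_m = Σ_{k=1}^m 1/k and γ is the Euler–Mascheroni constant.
lim = −ln 23 + γ

By Euler-Maclaurin, H_m = ln m + γ + O(1/m). So
  H_{n} − ln(23n) = ln(n) + γ − ln(23n) + O(1/n)
                       = ln(1/23) + γ + O(1/n).
Hence the limit is ln(1/23) + γ.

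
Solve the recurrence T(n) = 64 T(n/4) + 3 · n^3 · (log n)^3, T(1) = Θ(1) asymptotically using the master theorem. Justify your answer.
T(n) = Θ(n^3 · (log n)^4)

Here log_4 64 = 3 and f(n) = 3 · n^3 · (log n)^3 = Θ(n^(log_4 64) · (log n)^3). This is the extended Case 2 of the master theorem (f matches the critical exponent up to log factors), giving T(n) = Θ(n^(log_4 64) · (log n)^(3+1)) = Θ(n^3 · (log n)^4).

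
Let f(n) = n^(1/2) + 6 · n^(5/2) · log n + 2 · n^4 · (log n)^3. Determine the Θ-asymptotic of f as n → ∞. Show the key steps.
f(n) ∈ Θ(n^4 · (log n)^3)

Compare the terms by growth order. For large n, n^a · (log n)^b dominates n^a' · (log n)^b' iff a > a', or (a = a' and b > b'). Ranking the 3 terms shows the dominant one is 2 · n^4 · (log n)^3. Hence f(n) ∈ Θ(n^4 · (log n)^3).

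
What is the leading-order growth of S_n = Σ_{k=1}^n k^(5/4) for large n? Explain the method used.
S_n ~ (4/9) · n^(9/4)

Integral comparison: Σ_{k=1}^n k^(5/4) = ∫_0^n x^(5/4) dx + O(n^(5/4)). The integral is n^(1 + 5/4) / (1 + 5/4) = n^((5+4)/4) / ((5+4)/4) = (4/9) · n^(9/4).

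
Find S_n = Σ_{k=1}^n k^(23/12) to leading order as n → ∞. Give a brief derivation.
S_n ~ (12/35) · n^(35/12)

Integral comparison: Σ_{k=1}^n k^(23/12) = ∫_0^n x^(23/12) dx + O(n^(23/12)). The integral is n^(1 + 23/12) / (1 + 23/12) = n^((23+12)/12) / ((23+12)/12) = (12/35) · n^(35/12).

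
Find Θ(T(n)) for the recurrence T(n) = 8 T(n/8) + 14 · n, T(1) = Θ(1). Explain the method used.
T(n) = Θ(n log n)

log_8 8 = 1, and f(n) = 14 · n = Θ(n^(log_8 8)). This is Case 2 of the master theorem: T(n) = Θ(f(n) · log n) = Θ(n log n).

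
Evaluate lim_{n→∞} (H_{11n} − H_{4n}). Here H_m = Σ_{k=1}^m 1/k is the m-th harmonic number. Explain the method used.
lim = ln(11/4)

Euler-Maclaurin gives H_m = ln m + γ + 1/(2m) + O(1/m^2). The γ and O(1/m) terms cancel in the difference:
  H_{11n} − H_{4n} = ln(11n) − ln(4n) + O(1/n) = ln(11/4) + O(1/n).
Hence the limit is ln(11/4).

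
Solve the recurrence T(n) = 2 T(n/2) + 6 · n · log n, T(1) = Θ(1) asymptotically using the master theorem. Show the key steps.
T(n) = Θ(n · (log n)^2)

Here log_2 2 = 1 and f(n) = 6 · n · log n = Θ(n^(log_2 2) · (log n)^1). This is the extended Case 2 of the master theorem (f matches the critical exponent up to log factors), giving T(n) = Θ(n^(log_2 2) · (log n)^(1+1)) = Θ(n · (log n)^2).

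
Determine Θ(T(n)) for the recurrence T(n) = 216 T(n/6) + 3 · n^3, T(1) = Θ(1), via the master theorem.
T(n) = Θ(n^3 log n)

log_6 216 = 3, and f(n) = 3 · n^3 = Θ(n^(log_6 216)). This is Case 2 of the master theorem: T(n) = Θ(f(n) · log n) = Θ(n^3 log n).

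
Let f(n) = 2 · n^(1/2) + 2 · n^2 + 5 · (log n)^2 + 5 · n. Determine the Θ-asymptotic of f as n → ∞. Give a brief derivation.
f(n) ∈ Θ(n^2)

Compare the terms by growth order. For large n, n^a · (log n)^b dominates n^a' · (log n)^b' iff a > a', or (a = a' and b > b'). Ranking the 4 terms shows the dominant one is 2 · n^2. Hence f(n) ∈ Θ(n^2).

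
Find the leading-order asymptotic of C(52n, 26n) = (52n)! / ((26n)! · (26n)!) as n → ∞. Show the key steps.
C(52n, 26n) ~ (4)^(26n) · sqrt(1/(π·26n))

Write N = 26n. Apply Stirling to each factorial:
  (2N)! ~ sqrt(2π·2N) · (2N/e)^(2N),
  N! ~ sqrt(2π N) · (N/e)^N,
  (1N)! ~ sqrt(2π·1N) · (1N/e)^(1N).
The exponential factors combine to (2N)^(2N) / (N^N · (1N)^(1N)) = 2^(2N)/1^(1N) = (2^2/1^1)^N = (4)^N.
The square-root prefactors combine to sqrt(2π·2N) / (sqrt(2π N)·sqrt(2π·1N)) = sqrt(2 / (2π·1·N)) = sqrt(1/(π·26n)).
Substituting N = 26n: C(52n, 26n) ~ (4)^(26n) · sqrt(1/(π·26n)).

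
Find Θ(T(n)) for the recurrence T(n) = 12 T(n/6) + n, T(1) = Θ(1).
T(n) = Θ(n^(log_6 12))

Master theorem: compare f(n) = n to n^(log_6 12) where log_6 12 ≈ 1.387. Since 1 < log_6 12, we have f(n) = O(n^(log_6 12 − ε)) for some ε > 0 — Case 1. Hence T(n) = Θ(n^(log_6 12)).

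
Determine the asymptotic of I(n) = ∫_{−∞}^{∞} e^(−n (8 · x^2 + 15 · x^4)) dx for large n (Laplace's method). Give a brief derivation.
I(n) ~ sqrt(π/(8n))

φ(x) = 8 · x^2 + 15 · x^4 has its unique global minimum at x* = 0 (since φ'(x) = 16x + 60x^3 = 0 only at x = 0 for real x with both coefficients positive, and φ → ∞ as |x| → ∞). At x* = 0, φ(0) = 0 and φ''(0) = 16. Laplace's method then gives
  I(n) ~ sqrt(2π / (n · φ''(0))) · e^(−n φ(0)) = sqrt(2π / (16n)) = sqrt(π/(8n)).
The 15 · x^4 term contributes only at subleading order (an O(1/n) relative correction).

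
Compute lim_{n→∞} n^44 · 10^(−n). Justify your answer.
lim = 0

Exponentials with base > 1 dominate every fixed polynomial: for any fixed c, n^c / 10^n → 0 as n → ∞ (e.g. by the ratio test, or by writing 10^n = e^(n ln 10) and noting e^(n ln 10) / n^c → ∞). Hence n^44 · 10^(−n) = n^44 / 10^n → 0.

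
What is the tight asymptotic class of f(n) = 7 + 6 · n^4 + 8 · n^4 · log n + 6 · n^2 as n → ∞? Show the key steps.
f(n) ∈ Θ(n^4 · log n)

Compare the terms by growth order. For large n, n^a · (log n)^b dominates n^a' · (log n)^b' iff a > a', or (a = a' and b > b'). Ranking the 4 terms shows the dominant one is 8 · n^4 · log n. Hence f(n) ∈ Θ(n^4 · log n).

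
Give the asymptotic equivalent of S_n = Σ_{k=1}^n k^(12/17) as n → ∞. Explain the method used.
S_n ~ (17/29) · n^(29/17)

Integral comparison: Σ_{k=1}^n k^(12/17) = ∫_0^n x^(12/17) dx + O(n^(12/17)). The integral is n^(1 + 12/17) / (1 + 12/17) = n^((12+17)/17) / ((12+17)/17) = (17/29) · n^(29/17).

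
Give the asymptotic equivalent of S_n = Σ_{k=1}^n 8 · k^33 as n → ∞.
S_n ~ 4 · n^34 / 17

By integral comparison (Euler-Maclaurin), Σ_{k=1}^n 8 · k^33 = 8 · ∫_0^n x^33 dx + O(n^33) = 8 · n^34/34 = 4 · n^34 / 17 + O(n^33). (Equivalently, Faulhaber's formula gives the same leading term.)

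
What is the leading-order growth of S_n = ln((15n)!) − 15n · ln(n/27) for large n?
S_n ~ 15n · (ln 405 − 1) + O(ln n)

Stirling: ln((15n)!) = 15n ln(15n) − 15n + O(ln n).
  S_n = 15n ln(15n) − 15n − 15n ln(n/27) + O(ln n)
      = 15n ln(15n) − 15n ln n + 15n ln 27 − 15n + O(ln n)
      = 15n ln 15 + 15n ln 27 − 15n + O(ln n)
      = 15n (ln 405 − 1) + O(ln n).
Numerically ln(405) − 1 ≈ 5.0039.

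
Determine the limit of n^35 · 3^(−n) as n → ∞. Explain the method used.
lim = 0

Exponentials with base > 1 dominate every fixed polynomial: for any fixed c, n^c / 3^n → 0 as n → ∞ (e.g. by the ratio test, or by writing 3^n = e^(n ln 3) and noting e^(n ln 3) / n^c → ∞). Hence n^35 · 3^(−n) = n^35 / 3^n → 0.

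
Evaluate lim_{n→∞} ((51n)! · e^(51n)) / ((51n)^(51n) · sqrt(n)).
lim = sqrt(2π·51)

Stirling: (51n)! ~ sqrt(2π·51n) · (51n/e)^(51n). Hence
  (51n)! · e^(51n) / (51n)^(51n) ~ sqrt(2π·51n).
Dividing by sqrt(n): sqrt(2π·51n) / sqrt(n) = sqrt(2π·51) · n^((1−1)/2), so the limit is sqrt(2π·51).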